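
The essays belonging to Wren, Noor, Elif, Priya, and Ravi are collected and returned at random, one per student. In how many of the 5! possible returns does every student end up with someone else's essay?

44

Let Aᵢ be the assignments in which student i gets their own essay. We want the size of the complement of A₁∪…∪A_5.
By inclusion–exclusion this is Σ_{j=0}^{5} (−1)^j C(5,j)·(5−j)!.
Computing: 120 − 120 + 60 − 20 + 5 − 1 = 44.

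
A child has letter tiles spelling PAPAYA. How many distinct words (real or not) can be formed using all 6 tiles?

60

Letter multiplicities in PAPAYA: A×3, P×2, Y×1.
Dividing 6! = 720 by 3!·2! = 12 for the repeated letters gives 60.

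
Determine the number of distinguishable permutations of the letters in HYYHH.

10

The 5 letters of HYYHH have repeats: H appearing 3 times and Y appearing twice.
Dividing 5! = 120 by 3!·2! = 12 for the repeated letters gives 10.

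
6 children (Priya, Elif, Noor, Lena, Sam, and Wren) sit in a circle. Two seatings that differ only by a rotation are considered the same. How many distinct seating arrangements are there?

Around a circle, 6 distinct people have 6!/6 = (5)! = 120 rotationally distinct seatings.

120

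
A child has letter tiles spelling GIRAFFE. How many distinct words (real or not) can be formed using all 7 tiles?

The 7 letters of GIRAFFE have repeats: F appearing twice.
Dividing 7! = 5040 by 2! = 2 for the repeated letters gives 2520.

2520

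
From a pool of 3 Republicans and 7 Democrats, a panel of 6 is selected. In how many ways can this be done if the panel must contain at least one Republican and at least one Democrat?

Unrestricted: C(10,6) = 210 ways to pick any 6 of the 10.
Selections missing a whole group: no Republicans → C(7,6) = 7; no Democrats → C(3,6) = 0.
Both groups omitted at once is impossible, so 210 − 7 = 203.

203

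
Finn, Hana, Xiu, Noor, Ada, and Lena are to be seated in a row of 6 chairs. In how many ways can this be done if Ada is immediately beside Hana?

Place the 4 others and the Ada-Hana pair as 5 objects in a line; the pair has 2 internal arrangements.
That gives 2 × 5! = 2 × 120 = 240.

240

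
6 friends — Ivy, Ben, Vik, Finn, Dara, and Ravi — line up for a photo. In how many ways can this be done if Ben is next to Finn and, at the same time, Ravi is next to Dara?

Treat {Ben,Finn} as one block (2 orders) and {Ravi,Dara} as another (2 orders).
That leaves 4 units to arrange: 2 × 2 × 4! = 4 × 24 = 96.

96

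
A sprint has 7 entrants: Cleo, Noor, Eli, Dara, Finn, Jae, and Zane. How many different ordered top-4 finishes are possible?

840

This is an ordered selection of 4 from 7: P(7,4).
That gives 7 × 6 × 5 × 4 = 840.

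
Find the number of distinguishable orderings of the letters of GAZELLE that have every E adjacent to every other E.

Treat the 2 copies of E as a single block. The multiset to arrange is then {EE, A, G, L, L, Z}, 6 items in all.
That gives (6)!/(2!) = 360 arrangements.

360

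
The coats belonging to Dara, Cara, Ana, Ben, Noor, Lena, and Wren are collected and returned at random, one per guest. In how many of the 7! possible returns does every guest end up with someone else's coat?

1854

This is the derangement count D_7: permutations of 7 items with no fixed point.
By inclusion–exclusion this is Σ_{j=0}^{7} (−1)^j C(7,j)·(7−j)!.
Computing: 5040 − 5040 + 2520 − 840 + 210 − 42 + 7 − 1 = 1854.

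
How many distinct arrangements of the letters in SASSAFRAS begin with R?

280

With the first slot taken by R, it remains to arrange the other 8 letters (SASSAFAS).
Those 8 letters have A appearing 3 times and S appearing 4 times, giving (8)!/(4!·3!) = 280.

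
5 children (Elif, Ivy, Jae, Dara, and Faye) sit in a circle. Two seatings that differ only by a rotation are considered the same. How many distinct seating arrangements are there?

Seat Elif anywhere (absorbing the rotational symmetry), then permute the other 4: (4)! = 24.

24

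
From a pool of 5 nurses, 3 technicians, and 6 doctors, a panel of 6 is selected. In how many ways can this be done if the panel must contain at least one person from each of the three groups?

With no constraint there are C(14,6) = 3003 possible selections.
Selections missing a whole group: no nurses → C(9,6) = 84; no technicians → C(11,6) = 462; no doctors → C(8,6) = 28.
Add back selections omitting two groups (i.e. drawn from a single group): C(5,6) + C(3,6) + C(6,6) = 1.
By inclusion–exclusion: 3003 − 574 + 1 = 2430.

2430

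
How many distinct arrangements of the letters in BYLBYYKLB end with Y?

1680

Fix Y in the last position and arrange the remaining 8 letters.
Those 8 letters have B appearing 3 times, L appearing twice, and Y appearing twice, giving (8)!/(3!·2!·2!) = 1680.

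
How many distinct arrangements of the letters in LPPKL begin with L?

12

With the first slot taken by L, it remains to arrange the other 4 letters (PPKL).
Those 4 letters have P appearing twice, giving (4)!/(2!) = 12.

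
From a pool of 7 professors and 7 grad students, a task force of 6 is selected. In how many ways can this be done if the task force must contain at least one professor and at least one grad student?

2989

With no constraint there are C(14,6) = 3003 possible selections.
Subtract selections that omit an entire group: no professors → C(7,6) = 7; no grad students → C(7,6) = 7.
Both groups omitted at once is impossible, so 3003 − 14 = 2989.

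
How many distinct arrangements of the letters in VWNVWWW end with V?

With the last slot taken by V, it remains to arrange the other 6 letters (WNVWWW).
Those 6 letters have W appearing 4 times, giving (6)!/(4!) = 30.

30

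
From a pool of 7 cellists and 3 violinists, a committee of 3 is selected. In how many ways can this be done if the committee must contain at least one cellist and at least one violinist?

With no constraint there are C(10,3) = 120 possible selections.
Subtract selections that omit an entire group: no cellists → C(3,3) = 1; no violinists → C(7,3) = 35.
Both groups omitted at once is impossible, so 120 − 36 = 84.

84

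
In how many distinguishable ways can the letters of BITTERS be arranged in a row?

BITTERS has 7 letters with T appearing twice.
So there are 7! / (2!) = 2520 distinguishable arrangements.

2520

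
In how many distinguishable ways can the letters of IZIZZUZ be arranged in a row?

The 7 letters of IZIZZUZ have repeats: I appearing twice and Z appearing 4 times.
Dividing 7! = 5040 by 4!·2! = 48 for the repeated letters gives 105.

105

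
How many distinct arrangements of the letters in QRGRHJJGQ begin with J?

5040

Fix J in the first position and arrange the remaining 8 letters.
Those 8 letters have G appearing twice, Q appearing twice, and R appearing twice, giving (8)!/(2!·2!·2!) = 5040.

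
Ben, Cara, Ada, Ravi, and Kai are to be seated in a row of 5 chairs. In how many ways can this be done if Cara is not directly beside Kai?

There are 5! = 120 arrangements in all. If Cara and Kai are adjacent, merging them into one block gives 2·(4)! = 48 arrangements.
Complementary counting: 120 − 48 = 72.

72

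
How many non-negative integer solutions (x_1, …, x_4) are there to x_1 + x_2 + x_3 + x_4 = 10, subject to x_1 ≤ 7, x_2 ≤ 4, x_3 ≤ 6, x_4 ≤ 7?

190

Ignoring the caps, the number of non-negative solutions to x_1+…+x_4 = 10 is C(13,3) = 286.
Subtract solutions that violate a single cap (substitute x_i' = x_i − (cap_i+1)): x_1 ≥ 8 gives C(5,3) = 10; x_2 ≥ 5 gives C(8,3) = 56; x_3 ≥ 7 gives C(6,3) = 20; x_4 ≥ 8 gives C(5,3) = 10. Together 96.
No two caps can be exceeded simultaneously, so the pair terms are all 0.
By inclusion–exclusion the count is 286 − 96 + 0 = 190.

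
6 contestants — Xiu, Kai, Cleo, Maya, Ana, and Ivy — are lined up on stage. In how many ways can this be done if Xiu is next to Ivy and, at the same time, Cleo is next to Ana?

96

Treat {Xiu,Ivy} as one block (2 orders) and {Cleo,Ana} as another (2 orders).
That leaves 4 units to arrange: 2 × 2 × 4! = 4 × 24 = 96.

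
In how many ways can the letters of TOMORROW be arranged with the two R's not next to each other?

2520

Total arrangements of TOMORROW: 8!/(3!·2!) = 3360.
If the two R's are adjacent, glue them into one block, leaving 7 items to arrange: (7)!/(3!) = 840 ways.
Hence 3360 − 840 = 2520.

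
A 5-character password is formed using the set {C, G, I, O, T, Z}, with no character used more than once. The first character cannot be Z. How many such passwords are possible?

600

The first character has 6−1 = 5 choices (anything except Z).
The remaining 4 characters are filled from the other 5 symbols without repetition: 5 × 4 × 3 × 2 = 120.
Total: 5 × 120 = 600.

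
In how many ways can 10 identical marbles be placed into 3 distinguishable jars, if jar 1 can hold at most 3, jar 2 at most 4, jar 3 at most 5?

By stars and bars, unrestricted non-negative solutions to x_1+…+x_3 = 10 number C(10+2,2) = 66.
Subtract solutions that violate a single cap (substitute x_i' = x_i − (cap_i+1)): x_1 ≥ 4 gives C(8,2) = 28; x_2 ≥ 5 gives C(7,2) = 21; x_3 ≥ 6 gives C(6,2) = 15. Together 64.
Add back pairs where two caps are both exceeded: 3 + 1 + 0 = 4.
By inclusion–exclusion the count is 66 − 64 + 4 = 6.

6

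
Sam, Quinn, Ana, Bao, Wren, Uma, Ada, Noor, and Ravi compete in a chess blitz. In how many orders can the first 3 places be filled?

504

There are 9 choices for 1st place, 8 for 2nd, and 7 for 3rd.
That gives 9 × 8 × 7 = 504.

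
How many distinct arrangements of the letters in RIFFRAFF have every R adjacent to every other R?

210

Treat the 2 copies of R as a single block. The multiset to arrange is then {RR, A, F, F, F, F, I}, 7 items in all.
That gives (7)!/(4!) = 210 arrangements.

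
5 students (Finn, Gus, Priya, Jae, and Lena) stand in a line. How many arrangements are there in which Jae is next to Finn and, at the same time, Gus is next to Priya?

24

Treat {Jae,Finn} as one block (2 orders) and {Gus,Priya} as another (2 orders).
That leaves 3 units to arrange: 2 × 2 × 3! = 4 × 6 = 24.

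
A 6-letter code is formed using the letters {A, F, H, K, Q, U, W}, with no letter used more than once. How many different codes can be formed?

With no repetition, fill the 6 letters in order: 7 choices, then 6, down to 2.
7 × 6 × 5 × 4 × 3 × 2 = 5040.

5040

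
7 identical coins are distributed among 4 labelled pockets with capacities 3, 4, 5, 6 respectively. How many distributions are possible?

85

By stars and bars, unrestricted non-negative solutions to x_1+…+x_4 = 7 number C(7+3,3) = 120.
Subtract solutions that violate a single cap (substitute x_i' = x_i − (cap_i+1)): x_1 ≥ 4 gives C(6,3) = 20; x_2 ≥ 5 gives C(5,3) = 10; x_3 ≥ 6 gives C(4,3) = 4; x_4 ≥ 7 gives C(3,3) = 1. Together 35.
No two caps can be exceeded simultaneously, so the pair terms are all 0.
By inclusion–exclusion the count is 120 − 35 + 0 = 85.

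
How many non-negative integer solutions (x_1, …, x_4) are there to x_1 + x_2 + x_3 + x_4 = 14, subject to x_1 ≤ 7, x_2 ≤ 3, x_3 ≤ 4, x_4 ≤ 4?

By stars and bars, unrestricted non-negative solutions to x_1+…+x_4 = 14 number C(14+3,3) = 680.
Subtract solutions that violate a single cap (substitute x_i' = x_i − (cap_i+1)): x_1 ≥ 8 gives C(9,3) = 84; x_2 ≥ 4 gives C(13,3) = 286; x_3 ≥ 5 gives C(12,3) = 220; x_4 ≥ 5 gives C(12,3) = 220. Together 810.
Add back pairs where two caps are both exceeded: 10 + 4 + 4 + 56 + 56 + 35 = 165.
Subtract triples: 0 + 0 + 0 + 1 = 1.
By inclusion–exclusion the count is 680 − 810 + 165 − 1 = 34.

34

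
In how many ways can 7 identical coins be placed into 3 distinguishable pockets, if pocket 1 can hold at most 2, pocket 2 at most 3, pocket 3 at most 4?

Without the upper bounds there are C(9,2) = 36 ways to split 7 among 3 pockets.
Subtract solutions that violate a single cap (substitute x_i' = x_i − (cap_i+1)): x_1 ≥ 3 gives C(6,2) = 15; x_2 ≥ 4 gives C(5,2) = 10; x_3 ≥ 5 gives C(4,2) = 6. Together 31.
Add back pairs where two caps are both exceeded: 1 + 0 + 0 = 1.
By inclusion–exclusion the count is 36 − 31 + 1 = 6.

6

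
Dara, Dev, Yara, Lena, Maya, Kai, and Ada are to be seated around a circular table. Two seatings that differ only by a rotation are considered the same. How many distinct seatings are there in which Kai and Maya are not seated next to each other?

Without the restriction there are (6)! = 720 seatings.
Those with Kai next to Maya: fuse the pair into one unit and seat 6 units around a circle — 2·(5)! = 240.
Subtracting, 720 − 240 = 480.

480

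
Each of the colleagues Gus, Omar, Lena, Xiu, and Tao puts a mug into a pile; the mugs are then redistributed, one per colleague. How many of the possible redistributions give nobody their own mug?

Count assignments avoiding every fixed point. For any j of the 5 colleagues fixed to their own mug, the other 5−j can be arranged in (5−j)! ways.
By inclusion–exclusion this is Σ_{j=0}^{5} (−1)^j C(5,j)·(5−j)!.
Computing: 120 − 120 + 60 − 20 + 5 − 1 = 44.

44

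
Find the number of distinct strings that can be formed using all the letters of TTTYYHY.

Letter multiplicities in TTTYYHY: H×1, T×3, Y×3.
Dividing 7! = 5040 by 3!·3! = 36 for the repeated letters gives 140.

140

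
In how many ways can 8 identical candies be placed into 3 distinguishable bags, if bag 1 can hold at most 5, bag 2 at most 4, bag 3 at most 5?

By stars and bars, unrestricted non-negative solutions to x_1+…+x_3 = 8 number C(8+2,2) = 45.
Subtract solutions that violate a single cap (substitute x_i' = x_i − (cap_i+1)): x_1 ≥ 6 gives C(4,2) = 6; x_2 ≥ 5 gives C(5,2) = 10; x_3 ≥ 6 gives C(4,2) = 6. Together 22.
No two caps can be exceeded simultaneously, so the pair terms are all 0.
By inclusion–exclusion the count is 45 − 22 + 0 = 23.

23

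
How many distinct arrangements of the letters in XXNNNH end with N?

With the last slot taken by N, it remains to arrange the other 5 letters (XXNNH).
Those 5 letters have N appearing twice and X appearing twice, giving (5)!/(2!·2!) = 30.

30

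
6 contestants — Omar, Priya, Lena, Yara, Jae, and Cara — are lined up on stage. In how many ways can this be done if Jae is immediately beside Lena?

240

Place the 4 others and the Jae-Lena pair as 5 objects in a line; the pair has 2 internal arrangements.
So the count is 2·(5)! = 240.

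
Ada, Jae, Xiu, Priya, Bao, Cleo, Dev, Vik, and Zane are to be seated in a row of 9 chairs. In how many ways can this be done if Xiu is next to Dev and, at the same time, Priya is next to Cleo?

Treat {Xiu,Dev} as one block (2 orders) and {Priya,Cleo} as another (2 orders).
That leaves 7 units to arrange: 2 × 2 × 7! = 4 × 5040 = 20160.

20160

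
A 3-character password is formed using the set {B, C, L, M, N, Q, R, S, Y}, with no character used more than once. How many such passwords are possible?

Choose and order 3 of the 9 symbols: the first character has 9 options, the next 8, then 7.
9 × 8 × 7 = 504.

504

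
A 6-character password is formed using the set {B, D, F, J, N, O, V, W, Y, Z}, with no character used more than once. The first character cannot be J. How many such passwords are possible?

The first character has 10−1 = 9 choices (anything except J).
The remaining 5 characters are filled from the other 9 symbols without repetition: 9 × 8 × 7 × 6 × 5 = 15120.
Total: 9 × 15120 = 136080.

136080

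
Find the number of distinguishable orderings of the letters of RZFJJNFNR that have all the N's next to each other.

5040

Treat the 2 copies of N as a single block. The multiset to arrange is then {NN, F, F, J, J, R, R, Z}, 8 items in all.
That gives (8)!/(2!·2!·2!) = 5040 arrangements.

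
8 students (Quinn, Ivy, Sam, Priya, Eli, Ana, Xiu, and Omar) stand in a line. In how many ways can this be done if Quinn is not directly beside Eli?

There are 8! = 40320 arrangements in all. If Quinn and Eli are adjacent, merging them into one block gives 2·(7)! = 10080 arrangements.
Complementary counting: 40320 − 10080 = 30240.

30240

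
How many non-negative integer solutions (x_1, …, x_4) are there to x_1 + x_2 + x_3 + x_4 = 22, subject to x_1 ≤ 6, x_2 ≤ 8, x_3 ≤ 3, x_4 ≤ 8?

Without the upper bounds there are C(25,3) = 2300 ways to split 22 among 4 variables.
Subtract solutions that violate a single cap (substitute x_i' = x_i − (cap_i+1)): x_1 ≥ 7 gives C(18,3) = 816; x_2 ≥ 9 gives C(16,3) = 560; x_3 ≥ 4 gives C(21,3) = 1330; x_4 ≥ 9 gives C(16,3) = 560. Together 3266.
Add back pairs where two caps are both exceeded: 84 + 364 + 84 + 220 + 35 + 220 = 1007.
Subtract triples: 10 + 0 + 10 + 1 = 21.
By inclusion–exclusion the count is 2300 − 3266 + 1007 − 21 = 20.

20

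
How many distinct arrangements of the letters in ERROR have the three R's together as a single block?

Treat the 3 copies of R as a single block. The multiset to arrange is then {RRR, E, O}, 3 items in all.
All 3 items are distinct, so there are (3)! = 6 arrangements.

6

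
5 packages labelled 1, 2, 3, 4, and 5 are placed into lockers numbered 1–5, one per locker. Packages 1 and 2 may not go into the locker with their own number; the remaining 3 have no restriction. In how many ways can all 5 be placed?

Let Aᵢ (for i ∈ {1, 2}) be the placements that put package i in its forbidden locker. Any j of these fix j positions, leaving (5−j)! ways to fill the rest, and there are C(2,j) ways to pick which j.
By inclusion–exclusion, the number of valid placements is Σ_{j=0}^{2} (−1)^j C(2,j)·(5−j)!.
Computing: 120 − 48 + 6 = 78.

78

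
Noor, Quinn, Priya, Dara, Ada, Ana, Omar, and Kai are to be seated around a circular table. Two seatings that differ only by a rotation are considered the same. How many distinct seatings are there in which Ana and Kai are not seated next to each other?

3600

All circular seatings of 8 people number (7)! = 5040.
Those with Ana next to Kai: fuse the pair into one unit and seat 7 units around a circle — 2·(6)! = 1440.
Subtracting, 5040 − 1440 = 3600.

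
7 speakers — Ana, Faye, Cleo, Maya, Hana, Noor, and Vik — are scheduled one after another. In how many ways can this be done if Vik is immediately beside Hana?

1440

Glue Vik and Hana into one block (2 internal orders), leaving 6 units to arrange in a row.
That gives 2 × 6! = 2 × 720 = 1440.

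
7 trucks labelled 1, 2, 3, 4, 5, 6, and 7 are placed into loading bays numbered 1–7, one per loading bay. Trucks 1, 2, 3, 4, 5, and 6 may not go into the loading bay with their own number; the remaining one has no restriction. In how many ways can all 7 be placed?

Let Aᵢ (for 1 ≤ i ≤ 6) be the placements that put truck i in its forbidden loading bay. Any j of these fix j positions, leaving (7−j)! ways to fill the rest, and there are C(6,j) ways to pick which j.
By inclusion–exclusion, the number of valid placements is Σ_{j=0}^{6} (−1)^j C(6,j)·(7−j)!.
Computing: 5040 − 4320 + 1800 − 480 + 90 − 12 + 1 = 2119.

2119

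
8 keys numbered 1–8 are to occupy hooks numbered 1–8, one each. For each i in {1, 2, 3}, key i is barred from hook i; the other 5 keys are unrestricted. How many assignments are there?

Let Aᵢ (for i ∈ {1, 2, 3}) be the placements that put key i in its forbidden hook. Any j of these fix j positions, leaving (8−j)! ways to fill the rest, and there are C(3,j) ways to pick which j.
By inclusion–exclusion, the number of valid placements is Σ_{j=0}^{3} (−1)^j C(3,j)·(8−j)!.
Computing: 40320 − 15120 + 2160 − 120 = 27240.

27240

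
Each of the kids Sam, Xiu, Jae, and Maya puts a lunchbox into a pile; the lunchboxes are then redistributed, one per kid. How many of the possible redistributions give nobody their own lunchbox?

Let Aᵢ be the assignments in which kid i gets their own lunchbox. We want the size of the complement of A₁∪…∪A_4.
By inclusion–exclusion this is Σ_{j=0}^{4} (−1)^j C(4,j)·(4−j)!.
Computing: 24 − 24 + 12 − 4 + 1 = 9.

9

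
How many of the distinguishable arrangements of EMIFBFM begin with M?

360

With the first slot taken by M, it remains to arrange the other 6 letters (EIFBFM).
Those 6 letters have F appearing twice, giving (6)!/(2!) = 360.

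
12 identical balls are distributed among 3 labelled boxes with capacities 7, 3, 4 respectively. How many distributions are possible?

6

By stars and bars, unrestricted non-negative solutions to x_1+…+x_3 = 12 number C(12+2,2) = 91.
Subtract solutions that violate a single cap (substitute x_i' = x_i − (cap_i+1)): x_1 ≥ 8 gives C(6,2) = 15; x_2 ≥ 4 gives C(10,2) = 45; x_3 ≥ 5 gives C(9,2) = 36. Together 96.
Add back pairs where two caps are both exceeded: 1 + 0 + 10 = 11.
By inclusion–exclusion the count is 91 − 96 + 11 = 6.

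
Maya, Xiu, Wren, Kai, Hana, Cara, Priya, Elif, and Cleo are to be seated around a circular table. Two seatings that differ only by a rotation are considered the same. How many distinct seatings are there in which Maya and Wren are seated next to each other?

10080

Treat {Maya, Wren} as one unit (2 internal orders) and seat the resulting 8 units around the table: (7)! circular arrangements.
So 2 × (7)! = 2 × 5040 = 10080.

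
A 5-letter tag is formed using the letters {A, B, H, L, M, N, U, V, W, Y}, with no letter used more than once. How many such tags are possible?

30240

This is a permutation of 5 out of 10: P(10,5) = 10!/5!.
10 × 9 × 8 × 7 × 6 = 30240.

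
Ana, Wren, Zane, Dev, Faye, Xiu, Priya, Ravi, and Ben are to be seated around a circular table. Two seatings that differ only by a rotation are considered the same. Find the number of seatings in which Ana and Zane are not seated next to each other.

All circular seatings of 9 people number (8)! = 40320.
Seatings with Ana beside Zane: treat them as a block with 2 internal orders, giving 2 × (7)! = 10080.
Subtracting, 40320 − 10080 = 30240.

30240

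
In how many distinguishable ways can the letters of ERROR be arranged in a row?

20

ERROR has 5 letters with R appearing 3 times.
Dividing 5! = 120 by 3! = 6 for the repeated letters gives 20.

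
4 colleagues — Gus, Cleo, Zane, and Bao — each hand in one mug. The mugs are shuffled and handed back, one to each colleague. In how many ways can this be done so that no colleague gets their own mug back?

9

Let Aᵢ be the assignments in which colleague i gets their own mug. We want the size of the complement of A₁∪…∪A_4.
By inclusion–exclusion this is Σ_{j=0}^{4} (−1)^j C(4,j)·(4−j)!.
Computing: 24 − 24 + 12 − 4 + 1 = 9.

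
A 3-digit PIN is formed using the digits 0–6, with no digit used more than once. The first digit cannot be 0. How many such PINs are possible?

The first digit has 7−1 = 6 choices (anything except 0).
The remaining 2 digits are filled from the other 6 symbols without repetition: 6 × 5 = 30.
Total: 6 × 30 = 180.

180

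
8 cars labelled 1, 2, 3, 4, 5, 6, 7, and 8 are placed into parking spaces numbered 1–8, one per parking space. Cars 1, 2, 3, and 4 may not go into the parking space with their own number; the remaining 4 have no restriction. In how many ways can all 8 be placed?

Let Aᵢ (for 1 ≤ i ≤ 4) be the placements that put car i in its forbidden parking space. Any j of these fix j positions, leaving (8−j)! ways to fill the rest, and there are C(4,j) ways to pick which j.
By inclusion–exclusion, the number of valid placements is Σ_{j=0}^{4} (−1)^j C(4,j)·(8−j)!.
Computing: 40320 − 20160 + 4320 − 480 + 24 = 24024.

24024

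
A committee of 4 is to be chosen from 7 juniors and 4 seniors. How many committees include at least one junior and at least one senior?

With no constraint there are C(11,4) = 330 possible selections.
Selections missing a whole group: no juniors → C(4,4) = 1; no seniors → C(7,4) = 35.
Both groups omitted at once is impossible, so 330 − 36 = 294.

294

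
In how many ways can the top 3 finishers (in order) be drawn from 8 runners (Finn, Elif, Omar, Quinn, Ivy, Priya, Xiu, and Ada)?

336

There are 8 choices for 1st place, 7 for 2nd, and 6 for 3rd.
That gives 8 × 7 × 6 = 336.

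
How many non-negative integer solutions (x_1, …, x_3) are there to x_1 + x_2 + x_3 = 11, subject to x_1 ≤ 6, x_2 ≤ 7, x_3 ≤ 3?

Without the upper bounds there are C(13,2) = 78 ways to split 11 among 3 variables.
Subtract solutions that violate a single cap (substitute x_i' = x_i − (cap_i+1)): x_1 ≥ 7 gives C(6,2) = 15; x_2 ≥ 8 gives C(5,2) = 10; x_3 ≥ 4 gives C(9,2) = 36. Together 61.
Add back pairs where two caps are both exceeded: 0 + 1 + 0 = 1.
By inclusion–exclusion the count is 78 − 61 + 1 = 18.

18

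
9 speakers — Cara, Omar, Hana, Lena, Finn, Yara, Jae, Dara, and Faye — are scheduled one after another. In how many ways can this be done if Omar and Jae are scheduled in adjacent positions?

Place the 7 others and the Omar-Jae pair as 8 objects in a line; the pair has 2 internal arrangements.
That gives 2 × 8! = 2 × 40320 = 80640.

80640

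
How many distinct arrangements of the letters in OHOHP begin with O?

Fix O in the first position and arrange the remaining 4 letters.
Those 4 letters have H appearing twice, giving (4)!/(2!) = 12.

12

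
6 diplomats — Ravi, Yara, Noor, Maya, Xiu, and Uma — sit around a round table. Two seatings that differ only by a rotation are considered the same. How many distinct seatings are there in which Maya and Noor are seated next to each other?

48

Treat {Maya, Noor} as one unit (2 internal orders) and seat the resulting 5 units around the table: (4)! circular arrangements.
So 2 × (4)! = 2 × 24 = 48.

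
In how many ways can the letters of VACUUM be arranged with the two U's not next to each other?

There are 6!/(2!) = 360 arrangements of VACUUM in total.
If the two U's are adjacent, glue them into one block, leaving 5 items to arrange: (5)! = 120 ways.
Subtracting, 360 − 120 = 240 arrangements keep the U's apart.

240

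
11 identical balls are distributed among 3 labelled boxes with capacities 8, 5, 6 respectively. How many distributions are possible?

Without the upper bounds there are C(13,2) = 78 ways to split 11 among 3 boxes.
Subtract solutions that violate a single cap (substitute x_i' = x_i − (cap_i+1)): x_1 ≥ 9 gives C(4,2) = 6; x_2 ≥ 6 gives C(7,2) = 21; x_3 ≥ 7 gives C(6,2) = 15. Together 42.
No two caps can be exceeded simultaneously, so the pair terms are all 0.
By inclusion–exclusion the count is 78 − 42 + 0 = 36.

36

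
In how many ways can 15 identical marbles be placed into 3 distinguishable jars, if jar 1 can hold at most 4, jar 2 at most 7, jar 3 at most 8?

15

Ignoring the caps, the number of non-negative solutions to x_1+…+x_3 = 15 is C(17,2) = 136.
Subtract solutions that violate a single cap (substitute x_i' = x_i − (cap_i+1)): x_1 ≥ 5 gives C(12,2) = 66; x_2 ≥ 8 gives C(9,2) = 36; x_3 ≥ 9 gives C(8,2) = 28. Together 130.
Add back pairs where two caps are both exceeded: 6 + 3 + 0 = 9.
By inclusion–exclusion the count is 136 − 130 + 9 = 15.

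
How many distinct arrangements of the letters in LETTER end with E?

Fix E in the last position and arrange the remaining 5 letters.
Those 5 letters have T appearing twice, giving (5)!/(2!) = 60.

60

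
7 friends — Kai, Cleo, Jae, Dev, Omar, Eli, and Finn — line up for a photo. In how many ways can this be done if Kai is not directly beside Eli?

3600

Of the 7! = 5040 arrangements, those with Kai and Eli adjacent number 2 × 6! = 1440 (treat the pair as a block with 2 internal orders).
Complementary counting: 5040 − 1440 = 3600.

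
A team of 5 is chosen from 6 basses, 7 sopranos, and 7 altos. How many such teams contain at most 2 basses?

13468

Split by how many basses are chosen (0 through 2).
Sum: C(6,0)·C(14,5) + C(6,1)·C(14,4) + C(6,2)·C(14,3) = 2002 + 6006 + 5460 = 13468.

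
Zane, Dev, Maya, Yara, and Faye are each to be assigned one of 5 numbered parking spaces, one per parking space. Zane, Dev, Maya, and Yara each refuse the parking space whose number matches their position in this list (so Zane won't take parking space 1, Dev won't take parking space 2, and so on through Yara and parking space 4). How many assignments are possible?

Let Aᵢ (for 1 ≤ i ≤ 4) be the placements that put person i in their forbidden parking space. Any j of these fix j positions, leaving (5−j)! ways to fill the rest, and there are C(4,j) ways to pick which j.
By inclusion–exclusion, the number of valid placements is Σ_{j=0}^{4} (−1)^j C(4,j)·(5−j)!.
Computing: 120 − 96 + 36 − 8 + 1 = 53.

53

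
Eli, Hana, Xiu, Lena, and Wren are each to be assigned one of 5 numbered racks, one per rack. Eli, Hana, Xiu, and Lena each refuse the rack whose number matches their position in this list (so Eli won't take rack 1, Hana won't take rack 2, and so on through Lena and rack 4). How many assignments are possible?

53

Let Aᵢ (for 1 ≤ i ≤ 4) be the placements that put person i in their forbidden rack. Any j of these fix j positions, leaving (5−j)! ways to fill the rest, and there are C(4,j) ways to pick which j.
By inclusion–exclusion, the number of valid placements is Σ_{j=0}^{4} (−1)^j C(4,j)·(5−j)!.
Computing: 120 − 96 + 36 − 8 + 1 = 53.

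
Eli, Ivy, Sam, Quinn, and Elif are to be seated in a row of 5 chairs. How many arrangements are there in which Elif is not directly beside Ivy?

There are 5! = 120 arrangements in all. If Elif and Ivy are adjacent, merging them into one block gives 2·(4)! = 48 arrangements.
Complementary counting: 120 − 48 = 72.

72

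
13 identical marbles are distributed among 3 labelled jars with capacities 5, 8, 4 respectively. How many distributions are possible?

Ignoring the caps, the number of non-negative solutions to x_1+…+x_3 = 13 is C(15,2) = 105.
Subtract solutions that violate a single cap (substitute x_i' = x_i − (cap_i+1)): x_1 ≥ 6 gives C(9,2) = 36; x_2 ≥ 9 gives C(6,2) = 15; x_3 ≥ 5 gives C(10,2) = 45. Together 96.
Add back pairs where two caps are both exceeded: 0 + 6 + 0 = 6.
By inclusion–exclusion the count is 105 − 96 + 6 = 15.

15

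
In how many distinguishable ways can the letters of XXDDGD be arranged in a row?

60

Letter multiplicities in XXDDGD: D×3, G×1, X×2.
So there are 6! / (3!·2!) = 60 distinguishable arrangements.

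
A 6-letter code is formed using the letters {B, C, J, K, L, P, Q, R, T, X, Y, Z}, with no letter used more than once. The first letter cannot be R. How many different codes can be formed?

The first letter has 12−1 = 11 choices (anything except R).
The remaining 5 letters are filled from the other 11 symbols without repetition: 11 × 10 × 9 × 8 × 7 = 55440.
Total: 11 × 55440 = 609840.

609840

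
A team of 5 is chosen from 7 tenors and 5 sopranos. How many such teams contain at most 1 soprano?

Split by how many sopranos are chosen (0 through 1).
Sum: C(5,0)·C(7,5) + C(5,1)·C(7,4) = 21 + 175 = 196.

196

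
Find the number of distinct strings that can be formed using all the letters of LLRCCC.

60

LLRCCC has 6 letters with C appearing 3 times and L appearing twice.
The number of distinct arrangements is 6!/(3!·2!) = 720/12 = 60.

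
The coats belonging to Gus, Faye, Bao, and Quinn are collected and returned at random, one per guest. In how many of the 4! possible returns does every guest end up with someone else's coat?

9

This is the derangement count D_4: permutations of 4 items with no fixed point.
By inclusion–exclusion this is Σ_{j=0}^{4} (−1)^j C(4,j)·(4−j)!.
Computing: 24 − 24 + 12 − 4 + 1 = 9.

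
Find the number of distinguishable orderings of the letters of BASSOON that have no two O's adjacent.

900

There are 7!/(2!·2!) = 1260 arrangements of BASSOON in total.
Arrangements with the O's together: treat OO as one letter, giving (6)!/(2!) = 360.
Hence 1260 − 360 = 900.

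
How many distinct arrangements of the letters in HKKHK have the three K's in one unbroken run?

Treat the 3 copies of K as a single block. The multiset to arrange is then {KKK, H, H}, 3 items in all.
That gives (3)!/(2!) = 3 arrangements.

3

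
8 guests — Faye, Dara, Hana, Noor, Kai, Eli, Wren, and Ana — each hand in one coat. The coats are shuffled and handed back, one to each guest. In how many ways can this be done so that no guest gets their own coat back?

Let Aᵢ be the assignments in which guest i gets their own coat. We want the size of the complement of A₁∪…∪A_8.
By inclusion–exclusion this is Σ_{j=0}^{8} (−1)^j C(8,j)·(8−j)!.
Computing: 40320 − 40320 + 20160 − 6720 + 1680 − 336 + 56 − 8 + 1 = 14833.

14833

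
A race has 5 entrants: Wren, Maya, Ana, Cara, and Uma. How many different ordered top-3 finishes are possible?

60

This is an ordered selection of 3 from 5: P(5,3).
That gives 5 × 4 × 3 = 60.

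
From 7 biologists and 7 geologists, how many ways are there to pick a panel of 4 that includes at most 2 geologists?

Split by how many geologists are chosen (0 through 2).
Sum: C(7,0)·C(7,4) + C(7,1)·C(7,3) + C(7,2)·C(7,2) = 35 + 245 + 441 = 721.

721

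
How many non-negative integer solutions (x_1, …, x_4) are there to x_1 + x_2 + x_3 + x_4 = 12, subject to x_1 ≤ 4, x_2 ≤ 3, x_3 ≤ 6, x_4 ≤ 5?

Without the upper bounds there are C(15,3) = 455 ways to split 12 among 4 variables.
Subtract solutions that violate a single cap (substitute x_i' = x_i − (cap_i+1)): x_1 ≥ 5 gives C(10,3) = 120; x_2 ≥ 4 gives C(11,3) = 165; x_3 ≥ 7 gives C(8,3) = 56; x_4 ≥ 6 gives C(9,3) = 84. Together 425.
Add back pairs where two caps are both exceeded: 20 + 1 + 4 + 4 + 10 + 0 = 39.
By inclusion–exclusion the count is 455 − 425 + 39 = 69.

69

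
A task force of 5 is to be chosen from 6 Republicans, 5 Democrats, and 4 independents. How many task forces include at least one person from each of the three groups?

2170

With no constraint there are C(15,5) = 3003 possible selections.
Subtract selections that omit an entire group: no Republicans → C(9,5) = 126; no Democrats → C(10,5) = 252; no independents → C(11,5) = 462.
Add back selections omitting two groups (i.e. drawn from a single group): C(6,5) + C(5,5) + C(4,5) = 7.
By inclusion–exclusion: 3003 − 840 + 7 = 2170.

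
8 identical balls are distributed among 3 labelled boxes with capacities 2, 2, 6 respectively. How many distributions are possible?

Without the upper bounds there are C(10,2) = 45 ways to split 8 among 3 boxes.
Subtract solutions that violate a single cap (substitute x_i' = x_i − (cap_i+1)): x_1 ≥ 3 gives C(7,2) = 21; x_2 ≥ 3 gives C(7,2) = 21; x_3 ≥ 7 gives C(3,2) = 3. Together 45.
Add back pairs where two caps are both exceeded: 6 + 0 + 0 = 6.
By inclusion–exclusion the count is 45 − 45 + 6 = 6.

6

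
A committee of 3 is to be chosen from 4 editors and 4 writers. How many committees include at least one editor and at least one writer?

48

With no constraint there are C(8,3) = 56 possible selections.
Selections missing a whole group: no editors → C(4,3) = 4; no writers → C(4,3) = 4.
Both groups omitted at once is impossible, so 56 − 8 = 48.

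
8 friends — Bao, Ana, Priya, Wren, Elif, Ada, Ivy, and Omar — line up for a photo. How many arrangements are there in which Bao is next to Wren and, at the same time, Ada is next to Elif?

Treat {Bao,Wren} as one block (2 orders) and {Ada,Elif} as another (2 orders).
That leaves 6 units to arrange: 2 × 2 × 6! = 4 × 720 = 2880.

2880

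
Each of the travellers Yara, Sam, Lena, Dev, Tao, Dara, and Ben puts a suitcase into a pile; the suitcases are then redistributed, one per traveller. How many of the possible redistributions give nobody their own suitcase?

This is the derangement count D_7: permutations of 7 items with no fixed point.
By inclusion–exclusion this is Σ_{j=0}^{7} (−1)^j C(7,j)·(7−j)!.
Computing: 5040 − 5040 + 2520 − 840 + 210 − 42 + 7 − 1 = 1854.

1854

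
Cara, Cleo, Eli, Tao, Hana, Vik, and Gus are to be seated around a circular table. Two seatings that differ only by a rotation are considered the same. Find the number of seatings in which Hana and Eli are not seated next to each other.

480

Without the restriction there are (6)! = 720 seatings.
Those with Hana next to Eli: fuse the pair into one unit and seat 6 units around a circle — 2·(5)! = 240.
Subtracting, 720 − 240 = 480.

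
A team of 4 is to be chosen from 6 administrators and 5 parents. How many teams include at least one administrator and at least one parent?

310

With no constraint there are C(11,4) = 330 possible selections.
Selections missing a whole group: no administrators → C(5,4) = 5; no parents → C(6,4) = 15.
Both groups omitted at once is impossible, so 330 − 20 = 310.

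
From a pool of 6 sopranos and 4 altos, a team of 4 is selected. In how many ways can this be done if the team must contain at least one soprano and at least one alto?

194

With no constraint there are C(10,4) = 210 possible selections.
Subtract selections that omit an entire group: no sopranos → C(4,4) = 1; no altos → C(6,4) = 15.
Both groups omitted at once is impossible, so 210 − 16 = 194.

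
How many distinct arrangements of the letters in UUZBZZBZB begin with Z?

Fix Z in the first position and arrange the remaining 8 letters.
Those 8 letters have B appearing 3 times, U appearing twice, and Z appearing 3 times, giving (8)!/(3!·3!·2!) = 560.

560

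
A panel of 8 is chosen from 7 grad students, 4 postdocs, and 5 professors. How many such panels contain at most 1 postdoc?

Split by how many postdocs are chosen (0 through 1).
Sum: C(4,0)·C(12,8) + C(4,1)·C(12,7) = 495 + 3168 = 3663.

3663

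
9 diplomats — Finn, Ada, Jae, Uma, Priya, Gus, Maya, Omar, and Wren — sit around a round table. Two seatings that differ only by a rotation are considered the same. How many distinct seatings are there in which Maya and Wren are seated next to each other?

Glue Maya and Wren into a block (2 internal orders). Seating 8 units around a circle gives (7)! arrangements.
So 2 × (7)! = 2 × 5040 = 10080.

10080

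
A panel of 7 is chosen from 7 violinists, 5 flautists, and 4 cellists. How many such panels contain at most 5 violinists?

Split by how many violinists are chosen (0 through 5).
Sum: C(7,0)·C(9,7) + C(7,1)·C(9,6) + C(7,2)·C(9,5) + C(7,3)·C(9,4) + C(7,4)·C(9,3) + C(7,5)·C(9,2) = 36 + 588 + 2646 + 4410 + 2940 + 756 = 11376.

11376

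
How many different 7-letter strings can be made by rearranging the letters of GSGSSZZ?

Letter multiplicities in GSGSSZZ: G×2, S×3, Z×2.
The number of distinct arrangements is 7!/(3!·2!·2!) = 5040/24 = 210.

210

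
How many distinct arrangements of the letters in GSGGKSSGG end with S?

168

With the last slot taken by S, it remains to arrange the other 8 letters (GGGKSSGG).
Those 8 letters have G appearing 5 times and S appearing twice, giving (8)!/(5!·2!) = 168.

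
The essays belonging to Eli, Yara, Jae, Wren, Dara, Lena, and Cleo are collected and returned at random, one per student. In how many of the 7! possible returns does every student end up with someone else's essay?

1854

This is the derangement count D_7: permutations of 7 items with no fixed point.
By inclusion–exclusion this is Σ_{j=0}^{7} (−1)^j C(7,j)·(7−j)!.
Computing: 5040 − 5040 + 2520 − 840 + 210 − 42 + 7 − 1 = 1854.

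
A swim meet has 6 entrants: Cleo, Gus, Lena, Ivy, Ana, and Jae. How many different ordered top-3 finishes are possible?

120

This is an ordered selection of 3 from 6: P(6,3).
That gives 6 × 5 × 4 = 120.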